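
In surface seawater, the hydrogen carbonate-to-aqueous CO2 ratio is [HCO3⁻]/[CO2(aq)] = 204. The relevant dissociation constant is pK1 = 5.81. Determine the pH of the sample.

From K1 = [H⁺][HCO3⁻]/[CO2(aq)]:  pH = pK1 + log₁₀([HCO3⁻]/[CO2(aq)])
log₁₀(204) = +2.310
pH = 5.81 + (+2.310) = 8.12

pH = 8.12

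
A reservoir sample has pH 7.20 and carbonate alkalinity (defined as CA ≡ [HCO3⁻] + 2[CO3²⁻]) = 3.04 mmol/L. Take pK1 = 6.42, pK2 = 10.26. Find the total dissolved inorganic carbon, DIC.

CA = [HCO3⁻] + 2[CO3²⁻] = (α₁ + 2α₂)·DIC
At pH 7.20: [H⁺]/K1 = 10^-0.78 = 0.16596, K2/[H⁺] = 10^-3.06 = 0.00087096
α₁ = 1/(1 + 0.16596 + 0.00087096) = 1/1.1668 = 0.8570; α₂ = α₁·K2/[H⁺] = 0.0007464
α₁ + 2α₂ = 0.8585
DIC = CA / (α₁ + 2α₂) = 3.04 / 0.8585 = 3.54 mmol/L

DIC = 3.54 mmol/L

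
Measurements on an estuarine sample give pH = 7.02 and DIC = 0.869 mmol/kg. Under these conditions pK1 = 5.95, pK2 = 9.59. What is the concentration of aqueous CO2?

[CO2*] = 0.0680 mmol/kg

α₀ = 1 / (1 + K1/[H⁺] + K1K2/[H⁺]²) = 1 / (1 + 10^+1.07 + 10^-1.50)
   = 1 / (1 + 11.749 + 0.031623) = 1/12.781 = 0.07824
[CO2*] = α₀ × DIC = 0.07824 × 0.869 = 0.0680 mmol/kg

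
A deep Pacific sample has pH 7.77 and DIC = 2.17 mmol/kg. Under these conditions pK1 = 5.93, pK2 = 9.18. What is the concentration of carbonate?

α₂ = 1 / (1 + [H⁺]/K2 + [H⁺]²/(K1K2)) = 1 / (1 + 10^+1.41 + 10^-0.43)
   = 1 / (1 + 25.704 + 0.37154) = 1/27.075 = 0.03693
[CO3²⁻] = α₂ × DIC = 0.03693 × 2.17 = 0.0801 mmol/kg

[CO3²⁻] = 0.0801 mmol/kg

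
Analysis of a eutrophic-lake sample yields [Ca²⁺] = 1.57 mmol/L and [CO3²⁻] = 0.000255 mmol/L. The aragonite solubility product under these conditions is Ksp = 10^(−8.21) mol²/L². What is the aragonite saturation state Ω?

Ω = 0.0649

Ksp = 10^(−8.21) = 6.166×10^-9
Ω = [Ca²⁺][CO3²⁻]/Ksp = (1.57×10^-3)(0.000255×10^-3) / 6.166×10^-9 = 0.0649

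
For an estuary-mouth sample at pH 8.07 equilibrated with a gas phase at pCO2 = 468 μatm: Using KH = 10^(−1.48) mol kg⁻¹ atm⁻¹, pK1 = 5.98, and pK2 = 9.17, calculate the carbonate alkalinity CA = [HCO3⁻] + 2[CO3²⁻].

[CO2*] = KH · pCO2 = 10^(−1.48) × 468×10^-6 = 1.550×10^-5 mol/kg
α₀ = 1/(1 + K1/[H⁺] + K1K2/[H⁺]²) = 1/(1 + 10^+2.09 + 10^+0.99) = 0.007474
DIC = [CO2*]/α₀ = 1.550×10^-5 / 0.007474 = 2.073 mmol/kg
CA = (α₁ + 2α₂)·DIC = (0.9195 + 2×0.07304) × 2.073 = 2.21 mmol/kg

CA = 2.21 mmol/kg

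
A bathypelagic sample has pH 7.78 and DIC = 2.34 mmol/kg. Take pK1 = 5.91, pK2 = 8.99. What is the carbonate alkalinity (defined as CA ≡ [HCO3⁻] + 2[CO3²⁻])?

CA = [HCO3⁻] + 2[CO3²⁻] = (α₁ + 2α₂)·DIC
At pH 7.78: [H⁺]/K1 = 10^-1.87 = 0.013490, K2/[H⁺] = 10^-1.21 = 0.061660
α₁ = 1/(1 + 0.013490 + 0.061660) = 1/1.0751 = 0.9301; α₂ = α₁·K2/[H⁺] = 0.05735
α₁ + 2α₂ = 1.0448
CA = 1.0448 × 2.34 = 2.44 mmol/kg

CA = 2.44 mmol/kg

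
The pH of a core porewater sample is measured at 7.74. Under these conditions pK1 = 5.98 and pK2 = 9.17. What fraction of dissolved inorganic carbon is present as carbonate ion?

α₂ = 0.0352

α₂ = 1 / (1 + [H⁺]/K2 + [H⁺]²/(K1K2)) = 1 / (1 + 10^+1.43 + 10^-0.33)
   = 1 / (1 + 26.915 + 0.46774) = 1/28.383 = 0.03523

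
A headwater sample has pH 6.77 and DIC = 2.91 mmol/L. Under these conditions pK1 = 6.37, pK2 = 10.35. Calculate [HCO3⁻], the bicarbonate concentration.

[HCO3⁻] = 2.08 mmol/L

α₁ = 1 / (1 + [H⁺]/K1 + K2/[H⁺]) = 1 / (1 + 10^-0.40 + 10^-3.58)
   = 1 / (1 + 0.39811 + 0.00026303) = 1/1.3984 = 0.7151
[HCO3⁻] = α₁ × DIC = 0.7151 × 2.91 = 2.08 mmol/L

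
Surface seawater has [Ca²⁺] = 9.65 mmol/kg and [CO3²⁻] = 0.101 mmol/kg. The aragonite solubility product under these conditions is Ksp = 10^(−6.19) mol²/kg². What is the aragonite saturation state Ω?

Ksp = 10^(−6.19) = 6.457×10^-7
Ω = [Ca²⁺][CO3²⁻]/Ksp = (9.65×10^-3)(0.101×10^-3) / 6.457×10^-7 = 1.51

Ω = 1.51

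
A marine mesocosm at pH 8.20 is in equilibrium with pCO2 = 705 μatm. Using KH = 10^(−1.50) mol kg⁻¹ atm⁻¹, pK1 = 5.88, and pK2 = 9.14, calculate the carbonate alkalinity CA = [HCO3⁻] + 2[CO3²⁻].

CA = 5.73 mmol/kg

[CO2*] = KH · pCO2 = 10^(−1.50) × 705×10^-6 = 2.229×10^-5 mol/kg
α₀ = 1/(1 + K1/[H⁺] + K1K2/[H⁺]²) = 1/(1 + 10^+2.32 + 10^+1.38) = 0.004275
DIC = [CO2*]/α₀ = 2.229×10^-5 / 0.004275 = 5.215 mmol/kg
CA = (α₁ + 2α₂)·DIC = (0.8932 + 2×0.1026) × 5.215 = 5.73 mmol/kg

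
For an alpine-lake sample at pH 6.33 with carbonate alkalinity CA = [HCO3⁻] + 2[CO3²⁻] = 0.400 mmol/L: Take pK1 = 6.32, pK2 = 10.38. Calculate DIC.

CA = [HCO3⁻] + 2[CO3²⁻] = (α₁ + 2α₂)·DIC
At pH 6.33: [H⁺]/K1 = 10^-0.01 = 0.97724, K2/[H⁺] = 10^-4.05 = 8.9125×10^-5
α₁ = 1/(1 + 0.97724 + 8.9125×10^-5) = 1/1.9773 = 0.5057; α₂ = α₁·K2/[H⁺] = 4.507×10^-5
α₁ + 2α₂ = 0.5058
DIC = CA / (α₁ + 2α₂) = 0.400 / 0.5058 = 0.791 mmol/L

DIC = 0.791 mmol/L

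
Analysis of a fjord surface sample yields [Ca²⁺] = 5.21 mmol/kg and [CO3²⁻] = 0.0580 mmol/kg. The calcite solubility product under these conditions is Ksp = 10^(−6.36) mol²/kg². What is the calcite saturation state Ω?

Ω = 0.692

Ksp = 10^(−6.36) = 4.365×10^-7
Ω = [Ca²⁺][CO3²⁻]/Ksp = (5.21×10^-3)(0.0580×10^-3) / 4.365×10^-7 = 0.692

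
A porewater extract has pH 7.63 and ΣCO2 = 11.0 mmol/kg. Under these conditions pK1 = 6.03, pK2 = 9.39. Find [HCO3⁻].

[HCO3⁻] = 10.6 mmol/kg

α₁ = 1 / (1 + [H⁺]/K1 + K2/[H⁺]) = 1 / (1 + 10^-1.60 + 10^-1.76)
   = 1 / (1 + 0.025119 + 0.017378) = 1/1.0425 = 0.9592
[HCO3⁻] = α₁ × DIC = 0.9592 × 11.0 = 10.6 mmol/kg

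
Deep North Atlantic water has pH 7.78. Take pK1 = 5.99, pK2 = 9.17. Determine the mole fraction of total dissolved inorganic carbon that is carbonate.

α₂ = 1 / (1 + [H⁺]/K2 + [H⁺]²/(K1K2)) = 1 / (1 + 10^+1.39 + 10^-0.40)
   = 1 / (1 + 24.547 + 0.39811) = 1/25.945 = 0.03854

α₂ = 0.0385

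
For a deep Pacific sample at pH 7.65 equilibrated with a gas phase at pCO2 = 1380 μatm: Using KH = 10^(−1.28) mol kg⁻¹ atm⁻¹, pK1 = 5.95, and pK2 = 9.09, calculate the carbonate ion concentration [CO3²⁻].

[CO3²⁻] = 0.132 mmol/kg

[CO2*] = KH · pCO2 = 10^(−1.28) × 1380×10^-6 = 7.242×10^-5 mol/kg
α₀ = 1/(1 + K1/[H⁺] + K1K2/[H⁺]²) = 1/(1 + 10^+1.70 + 10^+0.26) = 0.01889
DIC = [CO2*]/α₀ = 7.242×10^-5 / 0.01889 = 3.834 mmol/kg
[CO3²⁻] = α₂·DIC; α₂ = 0.03437, so [CO3²⁻] = 0.03437 × 3.834 = 0.132 mmol/kg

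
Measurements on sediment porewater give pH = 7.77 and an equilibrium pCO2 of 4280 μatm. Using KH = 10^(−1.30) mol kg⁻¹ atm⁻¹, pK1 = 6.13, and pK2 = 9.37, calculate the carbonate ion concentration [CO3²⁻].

[CO3²⁻] = 0.235 mmol/kg

[CO2*] = KH · pCO2 = 10^(−1.30) × 4280×10^-6 = 2.145×10^-4 mol/kg
α₀ = 1/(1 + K1/[H⁺] + K1K2/[H⁺]²) = 1/(1 + 10^+1.64 + 10^+0.04) = 0.02186
DIC = [CO2*]/α₀ = 2.145×10^-4 / 0.02186 = 9.813 mmol/kg
[CO3²⁻] = α₂·DIC; α₂ = 0.02397, so [CO3²⁻] = 0.02397 × 9.813 = 0.235 mmol/kg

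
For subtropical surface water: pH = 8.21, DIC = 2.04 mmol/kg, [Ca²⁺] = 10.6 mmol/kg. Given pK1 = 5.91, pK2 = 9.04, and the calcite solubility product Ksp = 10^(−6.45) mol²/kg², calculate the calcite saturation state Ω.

Ω = 7.82

α₂ = 1 / (1 + [H⁺]/K2 + [H⁺]²/(K1K2)) = 1 / (1 + 10^+0.83 + 10^-1.47)
   = 1 / (1 + 6.7608 + 0.033884) = 1/7.7947 = 0.1283
[CO3²⁻] = α₂ × DIC = 0.1283 × 2.04 = 0.2617 mmol/kg
Ksp = 10^(−6.45) = 3.548×10^-7
Ω = [Ca²⁺][CO3²⁻]/Ksp = (10.6×10^-3)(2.617×10^-4) / 3.548×10^-7 = 7.82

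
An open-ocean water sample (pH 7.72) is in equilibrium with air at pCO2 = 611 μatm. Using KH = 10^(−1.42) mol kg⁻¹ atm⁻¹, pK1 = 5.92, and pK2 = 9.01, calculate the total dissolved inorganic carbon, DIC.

[CO2*] = KH · pCO2 = 10^(−1.42) × 611×10^-6 = 2.323×10^-5 mol/kg
α₀ = 1/(1 + K1/[H⁺] + K1K2/[H⁺]²) = 1/(1 + 10^+1.80 + 10^+0.51) = 0.01485
DIC = [CO2*]/α₀ = 2.323×10^-5 / 0.01485 = 1.56 mmol/kg

DIC = 1.56 mmol/kg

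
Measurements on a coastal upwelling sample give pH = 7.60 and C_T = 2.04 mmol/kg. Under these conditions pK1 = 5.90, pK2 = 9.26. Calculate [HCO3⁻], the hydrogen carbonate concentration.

α₁ = 1 / (1 + [H⁺]/K1 + K2/[H⁺]) = 1 / (1 + 10^-1.70 + 10^-1.66)
   = 1 / (1 + 0.019953 + 0.021878) = 1/1.0418 = 0.9598
[HCO3⁻] = α₁ × DIC = 0.9598 × 2.04 = 1.96 mmol/kg

[HCO3⁻] = 1.96 mmol/kg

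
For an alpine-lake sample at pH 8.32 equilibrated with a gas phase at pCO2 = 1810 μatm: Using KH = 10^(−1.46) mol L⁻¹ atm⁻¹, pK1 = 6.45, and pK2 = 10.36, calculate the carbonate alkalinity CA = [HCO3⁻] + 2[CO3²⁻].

[CO2*] = KH · pCO2 = 10^(−1.46) × 1810×10^-6 = 6.276×10^-5 mol/L
α₀ = 1/(1 + K1/[H⁺] + K1K2/[H⁺]²) = 1/(1 + 10^+1.87 + 10^-0.17) = 0.01319
DIC = [CO2*]/α₀ = 6.276×10^-5 / 0.01319 = 4.758 mmol/L
CA = (α₁ + 2α₂)·DIC = (0.9779 + 2×0.008918) × 4.758 = 4.74 mmol/L

CA = 4.74 mmol/L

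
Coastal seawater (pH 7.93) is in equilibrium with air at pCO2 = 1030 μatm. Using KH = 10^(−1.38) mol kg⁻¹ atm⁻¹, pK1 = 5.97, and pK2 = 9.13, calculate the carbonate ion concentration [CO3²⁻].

[CO3²⁻] = 0.247 mmol/kg

[CO2*] = KH · pCO2 = 10^(−1.38) × 1030×10^-6 = 4.294×10^-5 mol/kg
α₀ = 1/(1 + K1/[H⁺] + K1K2/[H⁺]²) = 1/(1 + 10^+1.96 + 10^+0.76) = 0.01021
DIC = [CO2*]/α₀ = 4.294×10^-5 / 0.01021 = 4.206 mmol/kg
[CO3²⁻] = α₂·DIC; α₂ = 0.05875, so [CO3²⁻] = 0.05875 × 4.206 = 0.247 mmol/kg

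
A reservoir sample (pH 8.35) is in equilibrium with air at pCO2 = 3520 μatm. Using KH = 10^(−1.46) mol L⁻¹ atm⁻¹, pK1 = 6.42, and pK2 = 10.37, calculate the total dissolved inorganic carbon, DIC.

[CO2*] = KH · pCO2 = 10^(−1.46) × 3520×10^-6 = 1.221×10^-4 mol/L
α₀ = 1/(1 + K1/[H⁺] + K1K2/[H⁺]²) = 1/(1 + 10^+1.93 + 10^-0.09) = 0.01150
DIC = [CO2*]/α₀ = 1.221×10^-4 / 0.01150 = 10.6 mmol/L

DIC = 10.6 mmol/L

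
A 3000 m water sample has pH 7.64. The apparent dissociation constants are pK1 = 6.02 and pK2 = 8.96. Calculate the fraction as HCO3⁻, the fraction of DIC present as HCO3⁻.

α₁ = 0.933

α₁ = 1 / (1 + [H⁺]/K1 + K2/[H⁺]) = 1 / (1 + 10^-1.62 + 10^-1.32)
   = 1 / (1 + 0.023988 + 0.047863) = 1/1.0719 = 0.9330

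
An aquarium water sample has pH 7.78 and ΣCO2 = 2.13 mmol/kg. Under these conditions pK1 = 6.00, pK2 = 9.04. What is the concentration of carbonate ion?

α₂ = 1 / (1 + [H⁺]/K2 + [H⁺]²/(K1K2)) = 1 / (1 + 10^+1.26 + 10^-0.52)
   = 1 / (1 + 18.197 + 0.30200) = 1/19.499 = 0.05128
[CO3²⁻] = α₂ × DIC = 0.05128 × 2.13 = 0.109 mmol/kg

[CO3²⁻] = 0.109 mmol/kg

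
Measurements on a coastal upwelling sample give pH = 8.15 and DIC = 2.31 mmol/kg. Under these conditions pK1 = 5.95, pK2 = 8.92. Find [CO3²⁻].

[CO3²⁻] = 0.334 mmol/kg

α₂ = 1 / (1 + [H⁺]/K2 + [H⁺]²/(K1K2)) = 1 / (1 + 10^+0.77 + 10^-1.43)
   = 1 / (1 + 5.8884 + 0.037154) = 1/6.9256 = 0.1444
[CO3²⁻] = α₂ × DIC = 0.1444 × 2.31 = 0.334 mmol/kg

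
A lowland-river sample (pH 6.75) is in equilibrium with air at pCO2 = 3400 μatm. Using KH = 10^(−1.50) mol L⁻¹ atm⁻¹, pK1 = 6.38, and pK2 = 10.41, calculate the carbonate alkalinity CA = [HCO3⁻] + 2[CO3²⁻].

[CO2*] = KH · pCO2 = 10^(−1.50) × 3400×10^-6 = 1.075×10^-4 mol/L
α₀ = 1/(1 + K1/[H⁺] + K1K2/[H⁺]²) = 1/(1 + 10^+0.37 + 10^-3.29) = 0.2990
DIC = [CO2*]/α₀ = 1.075×10^-4 / 0.2990 = 0.3596 mmol/L
CA = (α₁ + 2α₂)·DIC = (0.7009 + 2×0.0001533) × 0.3596 = 0.252 mmol/L

CA = 0.252 mmol/L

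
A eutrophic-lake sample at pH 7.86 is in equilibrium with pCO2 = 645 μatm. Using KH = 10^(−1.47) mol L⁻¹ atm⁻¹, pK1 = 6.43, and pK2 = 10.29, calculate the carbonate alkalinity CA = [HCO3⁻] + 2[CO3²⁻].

CA = 0.593 mmol/L

[CO2*] = KH · pCO2 = 10^(−1.47) × 645×10^-6 = 2.186×10^-5 mol/L
α₀ = 1/(1 + K1/[H⁺] + K1K2/[H⁺]²) = 1/(1 + 10^+1.43 + 10^-1.00) = 0.03569
DIC = [CO2*]/α₀ = 2.186×10^-5 / 0.03569 = 0.6123 mmol/L
CA = (α₁ + 2α₂)·DIC = (0.9607 + 2×0.003569) × 0.6123 = 0.593 mmol/L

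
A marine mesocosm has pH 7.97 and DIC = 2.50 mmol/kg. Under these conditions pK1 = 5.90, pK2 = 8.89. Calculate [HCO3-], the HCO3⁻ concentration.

α₁ = 1 / (1 + [H⁺]/K1 + K2/[H⁺]) = 1 / (1 + 10^-2.07 + 10^-0.92)
   = 1 / (1 + 0.0085114 + 0.12023) = 1/1.1287 = 0.8859
[HCO3⁻] = α₁ × DIC = 0.8859 × 2.50 = 2.21 mmol/kg

[HCO3⁻] = 2.21 mmol/kg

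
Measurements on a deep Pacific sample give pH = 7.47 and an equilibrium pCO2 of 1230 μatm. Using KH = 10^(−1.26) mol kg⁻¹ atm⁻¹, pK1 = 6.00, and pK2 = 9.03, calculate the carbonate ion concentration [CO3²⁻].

[CO2*] = KH · pCO2 = 10^(−1.26) × 1230×10^-6 = 6.759×10^-5 mol/kg
α₀ = 1/(1 + K1/[H⁺] + K1K2/[H⁺]²) = 1/(1 + 10^+1.47 + 10^-0.09) = 0.03192
DIC = [CO2*]/α₀ = 6.759×10^-5 / 0.03192 = 2.117 mmol/kg
[CO3²⁻] = α₂·DIC; α₂ = 0.02595, so [CO3²⁻] = 0.02595 × 2.117 = 0.0549 mmol/kg

[CO3²⁻] = 0.0549 mmol/kg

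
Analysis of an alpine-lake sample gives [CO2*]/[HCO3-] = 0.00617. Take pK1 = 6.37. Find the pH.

pH = 8.58

From K1 = [H⁺][HCO3-]/[CO2*]:  pH = pK1 − log₁₀([CO2*]/[HCO3-])
log₁₀(0.00617) = -2.210
pH = 6.37 − (-2.210) = 8.58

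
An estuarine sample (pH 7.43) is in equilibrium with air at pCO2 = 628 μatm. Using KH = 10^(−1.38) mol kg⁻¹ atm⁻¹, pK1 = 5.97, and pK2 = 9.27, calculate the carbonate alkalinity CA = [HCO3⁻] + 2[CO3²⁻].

[CO2*] = KH · pCO2 = 10^(−1.38) × 628×10^-6 = 2.618×10^-5 mol/kg
α₀ = 1/(1 + K1/[H⁺] + K1K2/[H⁺]²) = 1/(1 + 10^+1.46 + 10^-0.38) = 0.03305
DIC = [CO2*]/α₀ = 2.618×10^-5 / 0.03305 = 0.7921 mmol/kg
CA = (α₁ + 2α₂)·DIC = (0.9532 + 2×0.01378) × 0.7921 = 0.777 mmol/kg

CA = 0.777 mmol/kg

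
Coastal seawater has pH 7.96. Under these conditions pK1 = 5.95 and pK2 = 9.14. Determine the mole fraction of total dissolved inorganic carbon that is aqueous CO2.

α₀ = 1 / (1 + K1/[H⁺] + K1K2/[H⁺]²) = 1 / (1 + 10^+2.01 + 10^+0.83)
   = 1 / (1 + 102.33 + 6.7608) = 1/110.09 = 0.009083

α₀ = 0.00908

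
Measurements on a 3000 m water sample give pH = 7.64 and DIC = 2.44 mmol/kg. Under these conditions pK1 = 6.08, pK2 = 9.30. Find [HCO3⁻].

[HCO3⁻] = 2.33 mmol/kg

α₁ = 1 / (1 + [H⁺]/K1 + K2/[H⁺]) = 1 / (1 + 10^-1.56 + 10^-1.66)
   = 1 / (1 + 0.027542 + 0.021878) = 1/1.0494 = 0.9529
[HCO3⁻] = α₁ × DIC = 0.9529 × 2.44 = 2.33 mmol/kg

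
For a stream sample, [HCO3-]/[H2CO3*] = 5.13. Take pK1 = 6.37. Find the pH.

From K1 = [H⁺][HCO3-]/[H2CO3*]:  pH = pK1 + log₁₀([HCO3-]/[H2CO3*])
log₁₀(5.13) = +0.710
pH = 6.37 + (+0.710) = 7.08

pH = 7.08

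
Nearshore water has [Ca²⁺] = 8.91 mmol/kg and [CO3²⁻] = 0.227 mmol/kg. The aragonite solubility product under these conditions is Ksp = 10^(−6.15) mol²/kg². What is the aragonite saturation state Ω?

Ω = 2.86

Ksp = 10^(−6.15) = 7.079×10^-7
Ω = [Ca²⁺][CO3²⁻]/Ksp = (8.91×10^-3)(0.227×10^-3) / 7.079×10^-7 = 2.86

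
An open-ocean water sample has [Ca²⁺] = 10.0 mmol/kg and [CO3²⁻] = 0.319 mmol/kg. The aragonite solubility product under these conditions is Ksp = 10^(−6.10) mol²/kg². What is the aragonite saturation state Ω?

Ksp = 10^(−6.10) = 7.943×10^-7
Ω = [Ca²⁺][CO3²⁻]/Ksp = (10.0×10^-3)(0.319×10^-3) / 7.943×10^-7 = 4.02

Ω = 4.02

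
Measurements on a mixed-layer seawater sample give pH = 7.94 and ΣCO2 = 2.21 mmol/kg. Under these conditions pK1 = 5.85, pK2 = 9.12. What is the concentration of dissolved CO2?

α₀ = 1 / (1 + K1/[H⁺] + K1K2/[H⁺]²) = 1 / (1 + 10^+2.09 + 10^+0.91)
   = 1 / (1 + 123.03 + 8.1283) = 1/132.16 = 0.007567
[CO2*] = α₀ × DIC = 0.007567 × 2.21 = 0.0167 mmol/kg = 16.7 μmol/kg

[CO2*] = 16.7 μmol/kg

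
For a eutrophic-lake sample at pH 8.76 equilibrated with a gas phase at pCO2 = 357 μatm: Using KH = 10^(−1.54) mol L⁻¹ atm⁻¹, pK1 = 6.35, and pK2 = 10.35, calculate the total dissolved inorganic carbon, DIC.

[CO2*] = KH · pCO2 = 10^(−1.54) × 357×10^-6 = 1.030×10^-5 mol/L
α₀ = 1/(1 + K1/[H⁺] + K1K2/[H⁺]²) = 1/(1 + 10^+2.41 + 10^+0.82) = 0.003779
DIC = [CO2*]/α₀ = 1.030×10^-5 / 0.003779 = 2.72 mmol/L

DIC = 2.72 mmol/L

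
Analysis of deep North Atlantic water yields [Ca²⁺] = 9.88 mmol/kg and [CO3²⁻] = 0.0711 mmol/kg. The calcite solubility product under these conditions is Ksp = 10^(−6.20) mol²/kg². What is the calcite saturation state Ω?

Ω = 1.11

Ksp = 10^(−6.20) = 6.310×10^-7
Ω = [Ca²⁺][CO3²⁻]/Ksp = (9.88×10^-3)(0.0711×10^-3) / 6.310×10^-7 = 1.11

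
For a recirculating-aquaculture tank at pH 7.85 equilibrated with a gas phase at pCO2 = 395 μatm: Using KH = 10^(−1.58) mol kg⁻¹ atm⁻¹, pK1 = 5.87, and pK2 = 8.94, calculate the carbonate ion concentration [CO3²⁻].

[CO2*] = KH · pCO2 = 10^(−1.58) × 395×10^-6 = 1.039×10^-5 mol/kg
α₀ = 1/(1 + K1/[H⁺] + K1K2/[H⁺]²) = 1/(1 + 10^+1.98 + 10^+0.89) = 0.009591
DIC = [CO2*]/α₀ = 1.039×10^-5 / 0.009591 = 1.083 mmol/kg
[CO3²⁻] = α₂·DIC; α₂ = 0.07445, so [CO3²⁻] = 0.07445 × 1.083 = 0.0806 mmol/kg

[CO3²⁻] = 0.0806 mmol/kg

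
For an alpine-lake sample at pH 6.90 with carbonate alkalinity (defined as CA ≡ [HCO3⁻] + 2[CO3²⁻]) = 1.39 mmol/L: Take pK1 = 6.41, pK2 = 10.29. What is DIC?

CA = [HCO3⁻] + 2[CO3²⁻] = (α₁ + 2α₂)·DIC
At pH 6.90: [H⁺]/K1 = 10^-0.49 = 0.32359, K2/[H⁺] = 10^-3.39 = 0.00040738
α₁ = 1/(1 + 0.32359 + 0.00040738) = 1/1.3240 = 0.7553; α₂ = α₁·K2/[H⁺] = 0.0003077
α₁ + 2α₂ = 0.7559
DIC = CA / (α₁ + 2α₂) = 1.39 / 0.7559 = 1.84 mmol/L

DIC = 1.84 mmol/L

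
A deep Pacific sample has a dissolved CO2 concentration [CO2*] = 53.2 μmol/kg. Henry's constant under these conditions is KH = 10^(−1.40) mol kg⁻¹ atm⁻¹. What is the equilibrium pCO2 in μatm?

pCO2 = 1340 μatm

KH = 10^(−1.40) = 3.981×10^-2 mol kg⁻¹ atm⁻¹
pCO2 = [CO2*]/KH = 53.2×10^-6 / 3.981×10^-2 = 1.34×10^-3 atm = 1340 μatm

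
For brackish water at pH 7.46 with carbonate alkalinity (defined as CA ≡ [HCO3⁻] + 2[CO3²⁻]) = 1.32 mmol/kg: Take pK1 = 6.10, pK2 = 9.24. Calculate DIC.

DIC = 1.35 mmol/kg

CA = [HCO3⁻] + 2[CO3²⁻] = (α₁ + 2α₂)·DIC
At pH 7.46: [H⁺]/K1 = 10^-1.36 = 0.043652, K2/[H⁺] = 10^-1.78 = 0.016596
α₁ = 1/(1 + 0.043652 + 0.016596) = 1/1.0602 = 0.9432; α₂ = α₁·K2/[H⁺] = 0.01565
α₁ + 2α₂ = 0.9745
DIC = CA / (α₁ + 2α₂) = 1.32 / 0.9745 = 1.35 mmol/kg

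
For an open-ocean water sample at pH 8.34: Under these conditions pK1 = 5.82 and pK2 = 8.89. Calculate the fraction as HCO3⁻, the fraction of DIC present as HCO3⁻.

α₁ = 0.778

α₁ = 1 / (1 + [H⁺]/K1 + K2/[H⁺]) = 1 / (1 + 10^-2.52 + 10^-0.55)
   = 1 / (1 + 0.0030200 + 0.28184) = 1/1.2849 = 0.7783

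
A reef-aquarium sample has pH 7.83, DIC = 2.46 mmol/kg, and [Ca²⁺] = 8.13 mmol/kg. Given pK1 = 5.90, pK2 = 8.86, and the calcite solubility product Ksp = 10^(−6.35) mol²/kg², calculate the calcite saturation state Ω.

α₂ = 1 / (1 + [H⁺]/K2 + [H⁺]²/(K1K2)) = 1 / (1 + 10^+1.03 + 10^-0.90)
   = 1 / (1 + 10.715 + 0.12589) = 1/11.841 = 0.08445
[CO3²⁻] = α₂ × DIC = 0.08445 × 2.46 = 0.2078 mmol/kg
Ksp = 10^(−6.35) = 4.467×10^-7
Ω = [Ca²⁺][CO3²⁻]/Ksp = (8.13×10^-3)(2.078×10^-4) / 4.467×10^-7 = 3.78

Ω = 3.78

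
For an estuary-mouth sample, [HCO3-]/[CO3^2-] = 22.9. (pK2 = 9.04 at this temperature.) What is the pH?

From K2 = [H⁺][CO3^2-]/[HCO3-]:  pH = pK2 − log₁₀([HCO3-]/[CO3^2-])
log₁₀(22.9) = +1.360
pH = 9.04 − (+1.360) = 7.68

pH = 7.68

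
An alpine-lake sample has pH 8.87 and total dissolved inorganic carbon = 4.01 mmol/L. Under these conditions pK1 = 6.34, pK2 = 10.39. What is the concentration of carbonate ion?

[CO3²⁻] = 0.117 mmol/L

α₂ = 1 / (1 + [H⁺]/K2 + [H⁺]²/(K1K2)) = 1 / (1 + 10^+1.52 + 10^-1.01)
   = 1 / (1 + 33.113 + 0.097724) = 1/34.211 = 0.02923
[CO3²⁻] = α₂ × DIC = 0.02923 × 4.01 = 0.117 mmol/L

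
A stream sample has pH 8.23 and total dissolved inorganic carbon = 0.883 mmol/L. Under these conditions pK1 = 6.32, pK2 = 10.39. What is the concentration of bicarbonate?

[HCO3⁻] = 0.866 mmol/L

α₁ = 1 / (1 + [H⁺]/K1 + K2/[H⁺]) = 1 / (1 + 10^-1.91 + 10^-2.16)
   = 1 / (1 + 0.012303 + 0.0069183) = 1/1.0192 = 0.9811
[HCO3⁻] = α₁ × DIC = 0.9811 × 0.883 = 0.866 mmol/L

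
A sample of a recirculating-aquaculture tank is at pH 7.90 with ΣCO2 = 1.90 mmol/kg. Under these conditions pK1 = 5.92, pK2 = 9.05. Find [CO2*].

[CO2*] = 18.4 μmol/kg

α₀ = 1 / (1 + K1/[H⁺] + K1K2/[H⁺]²) = 1 / (1 + 10^+1.98 + 10^+0.83)
   = 1 / (1 + 95.499 + 6.7608) = 1/103.26 = 0.009684
[CO2*] = α₀ × DIC = 0.009684 × 1.90 = 0.0184 mmol/kg = 18.4 μmol/kg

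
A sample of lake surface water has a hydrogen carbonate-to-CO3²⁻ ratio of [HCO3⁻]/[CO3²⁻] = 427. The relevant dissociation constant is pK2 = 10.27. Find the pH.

From K2 = [H⁺][CO3²⁻]/[HCO3⁻]:  pH = pK2 − log₁₀([HCO3⁻]/[CO3²⁻])
log₁₀(427) = +2.630
pH = 10.27 − (+2.630) = 7.64

pH = 7.64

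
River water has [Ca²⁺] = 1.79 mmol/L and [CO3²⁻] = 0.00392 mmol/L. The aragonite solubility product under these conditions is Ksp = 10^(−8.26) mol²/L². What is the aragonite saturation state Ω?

Ω = 1.28

Ksp = 10^(−8.26) = 5.495×10^-9
Ω = [Ca²⁺][CO3²⁻]/Ksp = (1.79×10^-3)(0.00392×10^-3) / 5.495×10^-9 = 1.28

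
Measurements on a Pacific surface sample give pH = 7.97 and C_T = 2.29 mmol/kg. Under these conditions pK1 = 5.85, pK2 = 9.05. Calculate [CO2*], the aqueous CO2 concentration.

[CO2*] = 15.9 μmol/kg

α₀ = 1 / (1 + K1/[H⁺] + K1K2/[H⁺]²) = 1 / (1 + 10^+2.12 + 10^+1.04)
   = 1 / (1 + 131.83 + 10.965) = 1/143.79 = 0.006955
[CO2*] = α₀ × DIC = 0.006955 × 2.29 = 0.0159 mmol/kg = 15.9 μmol/kg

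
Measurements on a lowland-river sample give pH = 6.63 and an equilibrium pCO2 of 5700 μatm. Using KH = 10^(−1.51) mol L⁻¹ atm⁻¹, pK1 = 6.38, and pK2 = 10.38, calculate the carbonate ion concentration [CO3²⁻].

[CO3²⁻] = 0.0557 μmol/L

[CO2*] = KH · pCO2 = 10^(−1.51) × 5700×10^-6 = 1.761×10^-4 mol/L
α₀ = 1/(1 + K1/[H⁺] + K1K2/[H⁺]²) = 1/(1 + 10^+0.25 + 10^-3.50) = 0.3599
DIC = [CO2*]/α₀ = 1.761×10^-4 / 0.3599 = 0.4894 mmol/L
[CO3²⁻] = α₂·DIC; α₂ = 0.0001138, so [CO3²⁻] = 0.0001138 × 0.4894 = 5.57×10^-5 mmol/L = 0.0557 μmol/L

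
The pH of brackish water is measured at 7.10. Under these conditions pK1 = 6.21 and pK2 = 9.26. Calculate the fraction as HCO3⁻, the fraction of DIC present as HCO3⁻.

α₁ = 0.880

α₁ = 1 / (1 + [H⁺]/K1 + K2/[H⁺]) = 1 / (1 + 10^-0.89 + 10^-2.16)
   = 1 / (1 + 0.12882 + 0.0069183) = 1/1.1357 = 0.8805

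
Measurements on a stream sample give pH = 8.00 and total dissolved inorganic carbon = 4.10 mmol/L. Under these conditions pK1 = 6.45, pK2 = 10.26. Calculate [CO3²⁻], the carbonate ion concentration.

α₂ = 1 / (1 + [H⁺]/K2 + [H⁺]²/(K1K2)) = 1 / (1 + 10^+2.26 + 10^+0.71)
   = 1 / (1 + 181.97 + 5.1286) = 1/188.10 = 0.005316
[CO3²⁻] = α₂ × DIC = 0.005316 × 4.10 = 0.0218 mmol/L

[CO3²⁻] = 0.0218 mmol/L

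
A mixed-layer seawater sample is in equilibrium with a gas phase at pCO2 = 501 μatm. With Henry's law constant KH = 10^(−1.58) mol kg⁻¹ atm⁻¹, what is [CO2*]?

[CO2*] = 13.2 μmol/kg

KH = 10^(−1.58) = 2.630×10^-2 mol kg⁻¹ atm⁻¹
[CO2*] = KH · pCO2 = 2.630×10^-2 × 501×10^-6 atm = 1.32×10^-5 mol/kg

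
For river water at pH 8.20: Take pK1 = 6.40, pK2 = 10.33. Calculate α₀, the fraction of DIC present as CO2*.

α₀ = 0.0155

α₀ = 1 / (1 + K1/[H⁺] + K1K2/[H⁺]²) = 1 / (1 + 10^+1.80 + 10^-0.33)
   = 1 / (1 + 63.096 + 0.46774) = 1/64.563 = 0.01549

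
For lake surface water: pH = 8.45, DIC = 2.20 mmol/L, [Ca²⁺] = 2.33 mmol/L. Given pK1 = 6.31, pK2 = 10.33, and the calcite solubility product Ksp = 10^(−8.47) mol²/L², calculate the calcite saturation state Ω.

α₂ = 1 / (1 + [H⁺]/K2 + [H⁺]²/(K1K2)) = 1 / (1 + 10^+1.88 + 10^-0.26)
   = 1 / (1 + 75.858 + 0.54954) = 1/77.407 = 0.01292
[CO3²⁻] = α₂ × DIC = 0.01292 × 2.20 = 0.02842 mmol/L
Ksp = 10^(−8.47) = 3.388×10^-9
Ω = [Ca²⁺][CO3²⁻]/Ksp = (2.33×10^-3)(2.842×10^-5) / 3.388×10^-9 = 19.5

Ω = 19.5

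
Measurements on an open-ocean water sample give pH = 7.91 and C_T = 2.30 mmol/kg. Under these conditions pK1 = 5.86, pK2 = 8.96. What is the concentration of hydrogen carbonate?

[HCO3⁻] = 2.09 mmol/kg

α₁ = 1 / (1 + [H⁺]/K1 + K2/[H⁺]) = 1 / (1 + 10^-2.05 + 10^-1.05)
   = 1 / (1 + 0.0089125 + 0.089125) = 1/1.0980 = 0.9107
[HCO3⁻] = α₁ × DIC = 0.9107 × 2.30 = 2.09 mmol/kg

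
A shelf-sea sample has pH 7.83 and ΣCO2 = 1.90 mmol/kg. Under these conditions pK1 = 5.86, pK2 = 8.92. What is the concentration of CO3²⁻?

[CO3²⁻] = 0.141 mmol/kg

α₂ = 1 / (1 + [H⁺]/K2 + [H⁺]²/(K1K2)) = 1 / (1 + 10^+1.09 + 10^-0.88)
   = 1 / (1 + 12.303 + 0.13183) = 1/13.435 = 0.07444
[CO3²⁻] = α₂ × DIC = 0.07444 × 1.90 = 0.141 mmol/kg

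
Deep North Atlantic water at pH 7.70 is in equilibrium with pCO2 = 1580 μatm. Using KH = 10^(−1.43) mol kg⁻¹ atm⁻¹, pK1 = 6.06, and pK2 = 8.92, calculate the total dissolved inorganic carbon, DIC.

DIC = 2.78 mmol/kg

[CO2*] = KH · pCO2 = 10^(−1.43) × 1580×10^-6 = 5.870×10^-5 mol/kg
α₀ = 1/(1 + K1/[H⁺] + K1K2/[H⁺]²) = 1/(1 + 10^+1.64 + 10^+0.42) = 0.02115
DIC = [CO2*]/α₀ = 5.870×10^-5 / 0.02115 = 2.78 mmol/kg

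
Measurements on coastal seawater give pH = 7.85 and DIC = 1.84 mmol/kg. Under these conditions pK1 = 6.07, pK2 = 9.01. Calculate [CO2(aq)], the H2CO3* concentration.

α₀ = 1 / (1 + K1/[H⁺] + K1K2/[H⁺]²) = 1 / (1 + 10^+1.78 + 10^+0.62)
   = 1 / (1 + 60.256 + 4.1687) = 1/65.425 = 0.01528
[CO2*] = α₀ × DIC = 0.01528 × 1.84 = 0.0281 mmol/kg

[CO2*] = 0.0281 mmol/kg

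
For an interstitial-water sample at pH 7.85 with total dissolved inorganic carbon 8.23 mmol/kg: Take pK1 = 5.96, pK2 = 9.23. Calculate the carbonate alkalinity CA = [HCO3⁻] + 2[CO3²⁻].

CA = [HCO3⁻] + 2[CO3²⁻] = (α₁ + 2α₂)·DIC
At pH 7.85: [H⁺]/K1 = 10^-1.89 = 0.012882, K2/[H⁺] = 10^-1.38 = 0.041687
α₁ = 1/(1 + 0.012882 + 0.041687) = 1/1.0546 = 0.9483; α₂ = α₁·K2/[H⁺] = 0.03953
α₁ + 2α₂ = 1.0273
CA = 1.0273 × 8.23 = 8.45 mmol/kg

CA = 8.45 mmol/kg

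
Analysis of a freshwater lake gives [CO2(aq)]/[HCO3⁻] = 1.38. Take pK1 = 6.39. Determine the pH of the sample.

From K1 = [H⁺][HCO3⁻]/[CO2(aq)]:  pH = pK1 − log₁₀([CO2(aq)]/[HCO3⁻])
log₁₀(1.38) = +0.140
pH = 6.39 − (+0.140) = 6.25

pH = 6.25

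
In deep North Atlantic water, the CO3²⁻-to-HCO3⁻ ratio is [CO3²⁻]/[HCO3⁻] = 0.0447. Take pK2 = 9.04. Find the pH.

pH = 7.69

From K2 = [H⁺][CO3²⁻]/[HCO3⁻]:  pH = pK2 + log₁₀([CO3²⁻]/[HCO3⁻])
log₁₀(0.0447) = -1.350
pH = 9.04 + (-1.350) = 7.69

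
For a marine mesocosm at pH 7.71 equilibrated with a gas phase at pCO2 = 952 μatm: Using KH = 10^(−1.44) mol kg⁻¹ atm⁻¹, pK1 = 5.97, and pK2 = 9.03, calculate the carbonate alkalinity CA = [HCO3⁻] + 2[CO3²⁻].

CA = 2.08 mmol/kg

[CO2*] = KH · pCO2 = 10^(−1.44) × 952×10^-6 = 3.457×10^-5 mol/kg
α₀ = 1/(1 + K1/[H⁺] + K1K2/[H⁺]²) = 1/(1 + 10^+1.74 + 10^+0.42) = 0.01707
DIC = [CO2*]/α₀ = 3.457×10^-5 / 0.01707 = 2.025 mmol/kg
CA = (α₁ + 2α₂)·DIC = (0.9380 + 2×0.04490) × 2.025 = 2.08 mmol/kg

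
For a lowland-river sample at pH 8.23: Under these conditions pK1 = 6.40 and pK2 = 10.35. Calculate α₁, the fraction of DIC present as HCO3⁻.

α₁ = 1 / (1 + [H⁺]/K1 + K2/[H⁺]) = 1 / (1 + 10^-1.83 + 10^-2.12)
   = 1 / (1 + 0.014791 + 0.0075858) = 1/1.0224 = 0.9781

α₁ = 0.978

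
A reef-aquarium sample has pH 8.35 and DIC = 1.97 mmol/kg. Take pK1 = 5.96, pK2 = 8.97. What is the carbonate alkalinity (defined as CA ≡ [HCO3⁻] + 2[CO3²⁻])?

CA = 2.34 mmol/kg

CA = [HCO3⁻] + 2[CO3²⁻] = (α₁ + 2α₂)·DIC
At pH 8.35: [H⁺]/K1 = 10^-2.39 = 0.0040738, K2/[H⁺] = 10^-0.62 = 0.23988
α₁ = 1/(1 + 0.0040738 + 0.23988) = 1/1.2440 = 0.8039; α₂ = α₁·K2/[H⁺] = 0.1928
α₁ + 2α₂ = 1.1896
CA = 1.1896 × 1.97 = 2.34 mmol/kg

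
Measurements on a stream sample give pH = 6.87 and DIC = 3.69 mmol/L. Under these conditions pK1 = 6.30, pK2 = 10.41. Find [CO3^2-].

α₂ = 1 / (1 + [H⁺]/K2 + [H⁺]²/(K1K2)) = 1 / (1 + 10^+3.54 + 10^+2.97)
   = 1 / (1 + 3467.4 + 933.25) = 1/4401.6 = 0.0002272
[CO3²⁻] = α₂ × DIC = 0.0002272 × 3.69 = 0.000838 mmol/L = 0.838 μmol/L

[CO3²⁻] = 0.838 μmol/L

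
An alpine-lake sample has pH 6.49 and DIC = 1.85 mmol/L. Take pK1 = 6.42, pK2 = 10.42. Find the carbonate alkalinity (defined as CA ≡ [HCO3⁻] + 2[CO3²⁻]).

CA = 1.00 mmol/L

CA = [HCO3⁻] + 2[CO3²⁻] = (α₁ + 2α₂)·DIC
At pH 6.49: [H⁺]/K1 = 10^-0.07 = 0.85114, K2/[H⁺] = 10^-3.93 = 0.00011749
α₁ = 1/(1 + 0.85114 + 0.00011749) = 1/1.8513 = 0.5402; α₂ = α₁·K2/[H⁺] = 6.346×10^-5
α₁ + 2α₂ = 0.5403
CA = 0.5403 × 1.85 = 1.00 mmol/L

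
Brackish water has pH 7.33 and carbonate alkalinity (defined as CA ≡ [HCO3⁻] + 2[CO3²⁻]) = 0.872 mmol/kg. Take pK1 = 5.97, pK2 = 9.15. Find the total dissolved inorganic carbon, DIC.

DIC = 0.896 mmol/kg

CA = [HCO3⁻] + 2[CO3²⁻] = (α₁ + 2α₂)·DIC
At pH 7.33: [H⁺]/K1 = 10^-1.36 = 0.043652, K2/[H⁺] = 10^-1.82 = 0.015136
α₁ = 1/(1 + 0.043652 + 0.015136) = 1/1.0588 = 0.9445; α₂ = α₁·K2/[H⁺] = 0.01430
α₁ + 2α₂ = 0.9731
DIC = CA / (α₁ + 2α₂) = 0.872 / 0.9731 = 0.896 mmol/kg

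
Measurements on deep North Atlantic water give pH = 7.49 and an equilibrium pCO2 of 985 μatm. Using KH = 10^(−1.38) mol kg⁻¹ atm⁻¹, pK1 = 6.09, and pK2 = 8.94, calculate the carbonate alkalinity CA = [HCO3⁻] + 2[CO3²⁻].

[CO2*] = KH · pCO2 = 10^(−1.38) × 985×10^-6 = 4.106×10^-5 mol/kg
α₀ = 1/(1 + K1/[H⁺] + K1K2/[H⁺]²) = 1/(1 + 10^+1.40 + 10^-0.05) = 0.03702
DIC = [CO2*]/α₀ = 4.106×10^-5 / 0.03702 = 1.109 mmol/kg
CA = (α₁ + 2α₂)·DIC = (0.9300 + 2×0.03300) × 1.109 = 1.10 mmol/kg

CA = 1.10 mmol/kg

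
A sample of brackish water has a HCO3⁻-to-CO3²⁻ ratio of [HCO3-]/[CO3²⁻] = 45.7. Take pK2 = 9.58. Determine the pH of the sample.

From K2 = [H⁺][CO3²⁻]/[HCO3-]:  pH = pK2 − log₁₀([HCO3-]/[CO3²⁻])
log₁₀(45.7) = +1.660
pH = 9.58 − (+1.660) = 7.92

pH = 7.92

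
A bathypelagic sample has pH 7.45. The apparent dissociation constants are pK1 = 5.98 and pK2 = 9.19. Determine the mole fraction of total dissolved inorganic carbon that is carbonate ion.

α₂ = 1 / (1 + [H⁺]/K2 + [H⁺]²/(K1K2)) = 1 / (1 + 10^+1.74 + 10^+0.27)
   = 1 / (1 + 54.954 + 1.8621) = 1/57.816 = 0.01730

α₂ = 0.0173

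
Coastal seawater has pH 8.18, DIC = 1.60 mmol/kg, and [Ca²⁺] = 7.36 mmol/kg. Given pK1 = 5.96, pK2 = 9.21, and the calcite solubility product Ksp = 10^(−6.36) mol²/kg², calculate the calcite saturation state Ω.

Ω = 2.29

α₂ = 1 / (1 + [H⁺]/K2 + [H⁺]²/(K1K2)) = 1 / (1 + 10^+1.03 + 10^-1.19)
   = 1 / (1 + 10.715 + 0.064565) = 1/11.780 = 0.08489
[CO3²⁻] = α₂ × DIC = 0.08489 × 1.60 = 0.1358 mmol/kg
Ksp = 10^(−6.36) = 4.365×10^-7
Ω = [Ca²⁺][CO3²⁻]/Ksp = (7.36×10^-3)(1.358×10^-4) / 4.365×10^-7 = 2.29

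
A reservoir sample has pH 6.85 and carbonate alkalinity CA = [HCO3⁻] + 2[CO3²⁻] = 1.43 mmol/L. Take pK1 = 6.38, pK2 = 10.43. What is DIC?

CA = [HCO3⁻] + 2[CO3²⁻] = (α₁ + 2α₂)·DIC
At pH 6.85: [H⁺]/K1 = 10^-0.47 = 0.33884, K2/[H⁺] = 10^-3.58 = 0.00026303
α₁ = 1/(1 + 0.33884 + 0.00026303) = 1/1.3391 = 0.7468; α₂ = α₁·K2/[H⁺] = 0.0001964
α₁ + 2α₂ = 0.7472
DIC = CA / (α₁ + 2α₂) = 1.43 / 0.7472 = 1.91 mmol/L

DIC = 1.91 mmol/L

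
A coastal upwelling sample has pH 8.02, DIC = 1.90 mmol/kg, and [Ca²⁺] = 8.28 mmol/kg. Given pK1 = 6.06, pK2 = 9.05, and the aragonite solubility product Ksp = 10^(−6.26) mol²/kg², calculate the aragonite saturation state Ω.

Ω = 2.42

α₂ = 1 / (1 + [H⁺]/K2 + [H⁺]²/(K1K2)) = 1 / (1 + 10^+1.03 + 10^-0.93)
   = 1 / (1 + 10.715 + 0.11749) = 1/11.833 = 0.08451
[CO3²⁻] = α₂ × DIC = 0.08451 × 1.90 = 0.1606 mmol/kg
Ksp = 10^(−6.26) = 5.495×10^-7
Ω = [Ca²⁺][CO3²⁻]/Ksp = (8.28×10^-3)(1.606×10^-4) / 5.495×10^-7 = 2.42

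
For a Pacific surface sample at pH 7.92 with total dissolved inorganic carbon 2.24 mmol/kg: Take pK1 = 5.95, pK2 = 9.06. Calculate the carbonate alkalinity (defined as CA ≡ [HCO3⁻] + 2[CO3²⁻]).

CA = 2.37 mmol/kg

CA = [HCO3⁻] + 2[CO3²⁻] = (α₁ + 2α₂)·DIC
At pH 7.92: [H⁺]/K1 = 10^-1.97 = 0.010715, K2/[H⁺] = 10^-1.14 = 0.072444
α₁ = 1/(1 + 0.010715 + 0.072444) = 1/1.0832 = 0.9232; α₂ = α₁·K2/[H⁺] = 0.06688
α₁ + 2α₂ = 1.0570
CA = 1.0570 × 2.24 = 2.37 mmol/kg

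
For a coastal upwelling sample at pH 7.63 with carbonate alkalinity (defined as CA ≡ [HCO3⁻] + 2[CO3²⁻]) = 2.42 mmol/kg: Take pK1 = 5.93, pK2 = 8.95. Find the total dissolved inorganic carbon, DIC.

DIC = 2.36 mmol/kg

CA = [HCO3⁻] + 2[CO3²⁻] = (α₁ + 2α₂)·DIC
At pH 7.63: [H⁺]/K1 = 10^-1.70 = 0.019953, K2/[H⁺] = 10^-1.32 = 0.047863
α₁ = 1/(1 + 0.019953 + 0.047863) = 1/1.0678 = 0.9365; α₂ = α₁·K2/[H⁺] = 0.04482
α₁ + 2α₂ = 1.0261
DIC = CA / (α₁ + 2α₂) = 2.42 / 1.0261 = 2.36 mmol/kg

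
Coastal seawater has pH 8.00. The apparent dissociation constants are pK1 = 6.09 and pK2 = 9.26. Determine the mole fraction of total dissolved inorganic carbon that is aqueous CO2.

α₀ = 1 / (1 + K1/[H⁺] + K1K2/[H⁺]²) = 1 / (1 + 10^+1.91 + 10^+0.65)
   = 1 / (1 + 81.283 + 4.4668) = 1/86.750 = 0.01153

α₀ = 0.0115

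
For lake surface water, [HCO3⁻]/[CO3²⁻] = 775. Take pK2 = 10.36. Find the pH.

pH = 7.47

From K2 = [H⁺][CO3²⁻]/[HCO3⁻]:  pH = pK2 − log₁₀([HCO3⁻]/[CO3²⁻])
log₁₀(775) = +2.889
pH = 10.36 − (+2.889) = 7.47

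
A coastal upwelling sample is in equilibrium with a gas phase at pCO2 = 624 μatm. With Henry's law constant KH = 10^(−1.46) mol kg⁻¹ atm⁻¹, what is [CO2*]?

[CO2*] = 21.6 μmol/kg

KH = 10^(−1.46) = 3.467×10^-2 mol kg⁻¹ atm⁻¹
[CO2*] = KH · pCO2 = 3.467×10^-2 × 624×10^-6 atm = 2.16×10^-5 mol/kg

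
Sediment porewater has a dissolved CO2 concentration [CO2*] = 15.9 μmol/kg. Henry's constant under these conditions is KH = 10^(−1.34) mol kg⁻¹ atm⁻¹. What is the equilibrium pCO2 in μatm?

KH = 10^(−1.34) = 4.571×10^-2 mol kg⁻¹ atm⁻¹
pCO2 = [CO2*]/KH = 15.9×10^-6 / 4.571×10^-2 = 3.48×10^-4 atm = 348 μatm

pCO2 = 348 μatm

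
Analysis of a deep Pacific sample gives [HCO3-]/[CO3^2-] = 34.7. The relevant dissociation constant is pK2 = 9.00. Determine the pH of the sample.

From K2 = [H⁺][CO3^2-]/[HCO3-]:  pH = pK2 − log₁₀([HCO3-]/[CO3^2-])
log₁₀(34.7) = +1.540
pH = 9.00 − (+1.540) = 7.46

pH = 7.46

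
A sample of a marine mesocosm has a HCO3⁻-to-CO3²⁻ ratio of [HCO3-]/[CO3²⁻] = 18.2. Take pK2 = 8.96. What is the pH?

pH = 7.70

From K2 = [H⁺][CO3²⁻]/[HCO3-]:  pH = pK2 − log₁₀([HCO3-]/[CO3²⁻])
log₁₀(18.2) = +1.260
pH = 8.96 − (+1.260) = 7.70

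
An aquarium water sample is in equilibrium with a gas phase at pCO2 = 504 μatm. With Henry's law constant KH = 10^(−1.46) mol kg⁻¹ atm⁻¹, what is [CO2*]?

KH = 10^(−1.46) = 3.467×10^-2 mol kg⁻¹ atm⁻¹
[CO2*] = KH · pCO2 = 3.467×10^-2 × 504×10^-6 atm = 1.75×10^-5 mol/kg

[CO2*] = 17.5 μmol/kg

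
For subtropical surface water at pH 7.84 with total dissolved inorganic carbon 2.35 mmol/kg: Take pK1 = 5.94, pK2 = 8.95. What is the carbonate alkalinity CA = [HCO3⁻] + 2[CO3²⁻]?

CA = [HCO3⁻] + 2[CO3²⁻] = (α₁ + 2α₂)·DIC
At pH 7.84: [H⁺]/K1 = 10^-1.90 = 0.012589, K2/[H⁺] = 10^-1.11 = 0.077625
α₁ = 1/(1 + 0.012589 + 0.077625) = 1/1.0902 = 0.9173; α₂ = α₁·K2/[H⁺] = 0.07120
α₁ + 2α₂ = 1.0597
CA = 1.0597 × 2.35 = 2.49 mmol/kg

CA = 2.49 mmol/kg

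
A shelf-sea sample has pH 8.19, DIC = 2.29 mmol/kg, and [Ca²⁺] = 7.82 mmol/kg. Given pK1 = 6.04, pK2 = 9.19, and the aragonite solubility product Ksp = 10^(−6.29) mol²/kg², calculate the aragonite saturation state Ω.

Ω = 3.15

α₂ = 1 / (1 + [H⁺]/K2 + [H⁺]²/(K1K2)) = 1 / (1 + 10^+1.00 + 10^-1.15)
   = 1 / (1 + 10.000 + 0.070795) = 1/11.071 = 0.09033
[CO3²⁻] = α₂ × DIC = 0.09033 × 2.29 = 0.2069 mmol/kg
Ksp = 10^(−6.29) = 5.129×10^-7
Ω = [Ca²⁺][CO3²⁻]/Ksp = (7.82×10^-3)(2.069×10^-4) / 5.129×10^-7 = 3.15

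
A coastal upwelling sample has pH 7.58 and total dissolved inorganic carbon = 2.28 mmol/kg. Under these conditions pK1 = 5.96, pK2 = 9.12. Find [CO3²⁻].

[CO3²⁻] = 0.0625 mmol/kg

α₂ = 1 / (1 + [H⁺]/K2 + [H⁺]²/(K1K2)) = 1 / (1 + 10^+1.54 + 10^-0.08)
   = 1 / (1 + 34.674 + 0.83176) = 1/36.505 = 0.02739
[CO3²⁻] = α₂ × DIC = 0.02739 × 2.28 = 0.0625 mmol/kg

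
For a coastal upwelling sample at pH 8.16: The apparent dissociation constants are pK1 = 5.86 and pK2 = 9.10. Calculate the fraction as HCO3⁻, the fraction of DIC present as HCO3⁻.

α₁ = 1 / (1 + [H⁺]/K1 + K2/[H⁺]) = 1 / (1 + 10^-2.30 + 10^-0.94)
   = 1 / (1 + 0.0050119 + 0.11482) = 1/1.1198 = 0.8930

α₁ = 0.893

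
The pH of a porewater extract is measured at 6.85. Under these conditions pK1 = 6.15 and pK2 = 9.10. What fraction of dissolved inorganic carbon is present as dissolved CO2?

α₀ = 0.166

α₀ = 1 / (1 + K1/[H⁺] + K1K2/[H⁺]²) = 1 / (1 + 10^+0.70 + 10^-1.55)
   = 1 / (1 + 5.0119 + 0.028184) = 1/6.0401 = 0.1656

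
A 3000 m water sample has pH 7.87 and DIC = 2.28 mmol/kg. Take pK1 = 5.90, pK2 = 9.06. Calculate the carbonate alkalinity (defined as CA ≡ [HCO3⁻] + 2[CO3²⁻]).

CA = [HCO3⁻] + 2[CO3²⁻] = (α₁ + 2α₂)·DIC
At pH 7.87: [H⁺]/K1 = 10^-1.97 = 0.010715, K2/[H⁺] = 10^-1.19 = 0.064565
α₁ = 1/(1 + 0.010715 + 0.064565) = 1/1.0753 = 0.9300; α₂ = α₁·K2/[H⁺] = 0.06005
α₁ + 2α₂ = 1.0501
CA = 1.0501 × 2.28 = 2.39 mmol/kg

CA = 2.39 mmol/kg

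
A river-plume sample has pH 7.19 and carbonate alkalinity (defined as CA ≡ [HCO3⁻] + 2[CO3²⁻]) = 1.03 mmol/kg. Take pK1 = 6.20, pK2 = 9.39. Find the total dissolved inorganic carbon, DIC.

CA = [HCO3⁻] + 2[CO3²⁻] = (α₁ + 2α₂)·DIC
At pH 7.19: [H⁺]/K1 = 10^-0.99 = 0.10233, K2/[H⁺] = 10^-2.20 = 0.0063096
α₁ = 1/(1 + 0.10233 + 0.0063096) = 1/1.1086 = 0.9020; α₂ = α₁·K2/[H⁺] = 0.005691
α₁ + 2α₂ = 0.9134
DIC = CA / (α₁ + 2α₂) = 1.03 / 0.9134 = 1.13 mmol/kg

DIC = 1.13 mmol/kg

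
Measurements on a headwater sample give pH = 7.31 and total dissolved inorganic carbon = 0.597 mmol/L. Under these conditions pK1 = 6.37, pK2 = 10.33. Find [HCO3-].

[HCO3⁻] = 0.535 mmol/L

α₁ = 1 / (1 + [H⁺]/K1 + K2/[H⁺]) = 1 / (1 + 10^-0.94 + 10^-3.02)
   = 1 / (1 + 0.11482 + 0.00095499) = 1/1.1158 = 0.8962
[HCO3⁻] = α₁ × DIC = 0.8962 × 0.597 = 0.535 mmol/L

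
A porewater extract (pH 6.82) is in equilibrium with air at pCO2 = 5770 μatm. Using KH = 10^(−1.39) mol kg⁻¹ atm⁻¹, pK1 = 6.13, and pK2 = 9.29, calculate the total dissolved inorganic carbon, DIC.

[CO2*] = KH · pCO2 = 10^(−1.39) × 5770×10^-6 = 2.351×10^-4 mol/kg
α₀ = 1/(1 + K1/[H⁺] + K1K2/[H⁺]²) = 1/(1 + 10^+0.69 + 10^-1.78) = 0.1691
DIC = [CO2*]/α₀ = 2.351×10^-4 / 0.1691 = 1.39 mmol/kg

DIC = 1.39 mmol/kg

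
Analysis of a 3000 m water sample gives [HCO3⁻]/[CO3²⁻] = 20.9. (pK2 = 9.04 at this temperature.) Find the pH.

pH = 7.72

From K2 = [H⁺][CO3²⁻]/[HCO3⁻]:  pH = pK2 − log₁₀([HCO3⁻]/[CO3²⁻])
log₁₀(20.9) = +1.320
pH = 9.04 − (+1.320) = 7.72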